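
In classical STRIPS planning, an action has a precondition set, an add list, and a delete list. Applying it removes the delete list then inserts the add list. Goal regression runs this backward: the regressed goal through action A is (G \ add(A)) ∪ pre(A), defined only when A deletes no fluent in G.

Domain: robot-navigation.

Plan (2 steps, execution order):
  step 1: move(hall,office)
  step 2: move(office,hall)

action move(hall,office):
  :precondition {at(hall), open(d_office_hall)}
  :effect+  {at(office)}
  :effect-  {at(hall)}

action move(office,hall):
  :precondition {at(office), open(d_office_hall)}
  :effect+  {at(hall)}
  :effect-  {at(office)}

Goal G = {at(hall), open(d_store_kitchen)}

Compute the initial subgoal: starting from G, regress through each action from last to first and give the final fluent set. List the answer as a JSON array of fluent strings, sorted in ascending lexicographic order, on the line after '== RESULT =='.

Work backward from the goal:
  through step 2 (move(office,hall)): drop {at(hall)}, keep {open(d_store_kitchen)}, require {at(office), open(d_office_hall)}
    → {at(office), open(d_office_hall), open(d_store_kitchen)}
  through step 1 (move(hall,office)): drop {at(office)}, keep {open(d_office_hall), open(d_store_kitchen)}, require {at(hall), open(d_office_hall)}
    → {at(hall), open(d_office_hall), open(d_store_kitchen)}

== RESULT ==
["at(hall)", "open(d_office_hall)", "open(d_store_kitchen)"]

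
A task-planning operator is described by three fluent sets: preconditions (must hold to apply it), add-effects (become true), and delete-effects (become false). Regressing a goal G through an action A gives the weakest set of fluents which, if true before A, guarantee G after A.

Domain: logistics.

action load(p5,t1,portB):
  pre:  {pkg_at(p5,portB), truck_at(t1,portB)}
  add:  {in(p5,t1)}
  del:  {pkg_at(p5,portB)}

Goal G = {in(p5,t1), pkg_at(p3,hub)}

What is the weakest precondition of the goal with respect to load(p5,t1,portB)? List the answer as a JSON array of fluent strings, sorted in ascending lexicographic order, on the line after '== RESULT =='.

Regress:
  G ∩ del = {}  (empty — regression defined)
  G \ add = {in(p5,t1), pkg_at(p3,hub)} \ {in(p5,t1)} = {pkg_at(p3,hub)}
  ∪ pre   = {pkg_at(p3,hub)} ∪ {pkg_at(p5,portB), truck_at(t1,portB)}
          = {pkg_at(p3,hub), pkg_at(p5,portB), truck_at(t1,portB)}

== RESULT ==
["pkg_at(p3,hub)", "pkg_at(p5,portB)", "truck_at(t1,portB)"]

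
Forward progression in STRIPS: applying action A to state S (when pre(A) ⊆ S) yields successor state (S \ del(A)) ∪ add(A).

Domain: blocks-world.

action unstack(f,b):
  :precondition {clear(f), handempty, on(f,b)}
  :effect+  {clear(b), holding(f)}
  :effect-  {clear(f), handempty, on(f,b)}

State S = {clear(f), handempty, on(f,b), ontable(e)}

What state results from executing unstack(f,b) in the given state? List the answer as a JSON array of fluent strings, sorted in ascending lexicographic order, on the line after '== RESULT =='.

Compute (S \ del) ∪ add:
  pre ⊆ S: {clear(f), handempty, on(f,b)} ⊆ S  — applicable
  S \ del = {ontable(e)}
  ∪ add   = {clear(b), holding(f), ontable(e)}

== RESULT ==
["clear(b)", "holding(f)", "ontable(e)"]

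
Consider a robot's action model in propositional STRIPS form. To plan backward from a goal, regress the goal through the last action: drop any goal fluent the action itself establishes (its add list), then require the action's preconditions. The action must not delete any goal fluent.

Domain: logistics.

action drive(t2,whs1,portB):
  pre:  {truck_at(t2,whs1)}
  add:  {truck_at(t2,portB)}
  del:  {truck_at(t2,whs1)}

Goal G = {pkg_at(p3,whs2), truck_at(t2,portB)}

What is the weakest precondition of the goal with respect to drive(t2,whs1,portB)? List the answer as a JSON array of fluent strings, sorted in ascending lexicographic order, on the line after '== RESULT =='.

Regress:
  G ∩ del = {}  (empty — regression defined)
  G \ add = {pkg_at(p3,whs2), truck_at(t2,portB)} \ {truck_at(t2,portB)} = {pkg_at(p3,whs2)}
  ∪ pre   = {pkg_at(p3,whs2)} ∪ {truck_at(t2,whs1)}
          = {pkg_at(p3,whs2), truck_at(t2,whs1)}

== RESULT ==
["pkg_at(p3,whs2)", "truck_at(t2,whs1)"]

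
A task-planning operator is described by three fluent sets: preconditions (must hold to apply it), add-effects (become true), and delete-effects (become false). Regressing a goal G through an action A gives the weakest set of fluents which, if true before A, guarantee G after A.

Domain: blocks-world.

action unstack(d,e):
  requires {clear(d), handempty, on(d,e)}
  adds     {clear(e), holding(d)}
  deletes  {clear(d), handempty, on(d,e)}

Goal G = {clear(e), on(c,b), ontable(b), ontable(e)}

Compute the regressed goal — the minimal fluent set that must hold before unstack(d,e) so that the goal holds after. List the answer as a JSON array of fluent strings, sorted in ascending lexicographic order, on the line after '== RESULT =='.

Regress:
  G ∩ del = {}  (empty — regression defined)
  G \ add = {clear(e), on(c,b), ontable(b), ontable(e)} \ {clear(e), holding(d)} = {on(c,b), ontable(b), ontable(e)}
  ∪ pre   = {on(c,b), ontable(b), ontable(e)} ∪ {clear(d), handempty, on(d,e)}
          = {clear(d), handempty, on(c,b), on(d,e), ontable(b), ontable(e)}

== RESULT ==
["clear(d)", "handempty", "on(c,b)", "on(d,e)", "ontable(b)", "ontable(e)"]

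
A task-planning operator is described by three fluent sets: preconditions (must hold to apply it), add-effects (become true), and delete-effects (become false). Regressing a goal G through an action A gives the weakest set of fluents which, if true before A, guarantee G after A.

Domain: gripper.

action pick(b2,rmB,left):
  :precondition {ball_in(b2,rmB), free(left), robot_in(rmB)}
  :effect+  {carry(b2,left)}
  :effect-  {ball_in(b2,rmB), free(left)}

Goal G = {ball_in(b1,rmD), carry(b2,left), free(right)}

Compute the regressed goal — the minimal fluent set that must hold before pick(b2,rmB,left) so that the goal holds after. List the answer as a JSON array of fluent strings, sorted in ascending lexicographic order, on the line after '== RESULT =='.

Compute (G \ add) ∪ pre:
  G ∩ del = {}  (empty — regression defined)
  G \ add = {ball_in(b1,rmD), carry(b2,left), free(right)} \ {carry(b2,left)} = {ball_in(b1,rmD), free(right)}
  ∪ pre   = {ball_in(b1,rmD), free(right)} ∪ {ball_in(b2,rmB), free(left), robot_in(rmB)}
          = {ball_in(b1,rmD), ball_in(b2,rmB), free(left), free(right), robot_in(rmB)}

== RESULT ==
["ball_in(b1,rmD)", "ball_in(b2,rmB)", "free(left)", "free(right)", "robot_in(rmB)"]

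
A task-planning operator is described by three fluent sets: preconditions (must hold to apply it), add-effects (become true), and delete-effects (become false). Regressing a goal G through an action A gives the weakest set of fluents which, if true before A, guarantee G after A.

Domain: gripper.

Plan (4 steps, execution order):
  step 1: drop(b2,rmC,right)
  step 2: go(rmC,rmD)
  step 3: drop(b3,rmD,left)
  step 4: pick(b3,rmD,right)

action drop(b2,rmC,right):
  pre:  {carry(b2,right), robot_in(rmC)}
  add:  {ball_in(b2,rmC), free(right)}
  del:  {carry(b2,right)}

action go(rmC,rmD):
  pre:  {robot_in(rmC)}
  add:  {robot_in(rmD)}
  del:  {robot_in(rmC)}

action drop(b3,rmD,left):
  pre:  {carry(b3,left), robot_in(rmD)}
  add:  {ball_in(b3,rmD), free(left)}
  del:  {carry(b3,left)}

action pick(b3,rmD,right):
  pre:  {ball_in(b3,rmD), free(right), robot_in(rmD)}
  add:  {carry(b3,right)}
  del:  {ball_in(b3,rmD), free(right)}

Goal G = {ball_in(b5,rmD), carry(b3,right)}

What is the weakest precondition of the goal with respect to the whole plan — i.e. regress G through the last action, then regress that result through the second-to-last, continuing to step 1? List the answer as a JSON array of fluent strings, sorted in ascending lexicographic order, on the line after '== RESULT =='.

Work backward from the goal:
  through step 4 (pick(b3,rmD,right)): drop {carry(b3,right)}, keep {ball_in(b5,rmD)}, require {ball_in(b3,rmD), free(right), robot_in(rmD)}
    → {ball_in(b3,rmD), ball_in(b5,rmD), free(right), robot_in(rmD)}
  through step 3 (drop(b3,rmD,left)): drop {ball_in(b3,rmD)}, keep {ball_in(b5,rmD), free(right), robot_in(rmD)}, require {carry(b3,left), robot_in(rmD)}
    → {ball_in(b5,rmD), carry(b3,left), free(right), robot_in(rmD)}
  through step 2 (go(rmC,rmD)): drop {robot_in(rmD)}, keep {ball_in(b5,rmD), carry(b3,left), free(right)}, require {robot_in(rmC)}
    → {ball_in(b5,rmD), carry(b3,left), free(right), robot_in(rmC)}
  through step 1 (drop(b2,rmC,right)): drop {free(right)}, keep {ball_in(b5,rmD), carry(b3,left), robot_in(rmC)}, require {carry(b2,right), robot_in(rmC)}
    → {ball_in(b5,rmD), carry(b2,right), carry(b3,left), robot_in(rmC)}

== RESULT ==
["ball_in(b5,rmD)", "carry(b2,right)", "carry(b3,left)", "robot_in(rmC)"]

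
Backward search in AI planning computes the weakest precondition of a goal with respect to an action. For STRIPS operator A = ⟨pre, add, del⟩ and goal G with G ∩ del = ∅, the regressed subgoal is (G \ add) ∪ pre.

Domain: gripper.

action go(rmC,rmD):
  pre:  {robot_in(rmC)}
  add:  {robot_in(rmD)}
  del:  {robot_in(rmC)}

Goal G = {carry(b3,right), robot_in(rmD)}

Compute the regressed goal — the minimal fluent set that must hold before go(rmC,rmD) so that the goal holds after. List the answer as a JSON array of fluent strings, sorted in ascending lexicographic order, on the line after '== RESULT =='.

Regress:
  G ∩ del = {}  (empty — regression defined)
  G \ add = {carry(b3,right), robot_in(rmD)} \ {robot_in(rmD)} = {carry(b3,right)}
  ∪ pre   = {carry(b3,right)} ∪ {robot_in(rmC)}
          = {carry(b3,right), robot_in(rmC)}

== RESULT ==
["carry(b3,right)", "robot_in(rmC)"]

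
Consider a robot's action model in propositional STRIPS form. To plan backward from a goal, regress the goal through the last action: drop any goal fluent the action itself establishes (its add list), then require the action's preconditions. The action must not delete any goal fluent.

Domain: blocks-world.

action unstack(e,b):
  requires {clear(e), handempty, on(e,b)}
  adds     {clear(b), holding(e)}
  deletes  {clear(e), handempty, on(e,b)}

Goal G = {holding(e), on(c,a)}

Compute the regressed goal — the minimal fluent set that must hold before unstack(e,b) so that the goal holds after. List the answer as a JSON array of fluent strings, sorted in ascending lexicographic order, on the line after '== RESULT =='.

Regress:
  G ∩ del = {}  (empty — regression defined)
  G \ add = {holding(e), on(c,a)} \ {clear(b), holding(e)} = {on(c,a)}
  ∪ pre   = {on(c,a)} ∪ {clear(e), handempty, on(e,b)}
          = {clear(e), handempty, on(c,a), on(e,b)}

== RESULT ==
["clear(e)", "handempty", "on(c,a)", "on(e,b)"]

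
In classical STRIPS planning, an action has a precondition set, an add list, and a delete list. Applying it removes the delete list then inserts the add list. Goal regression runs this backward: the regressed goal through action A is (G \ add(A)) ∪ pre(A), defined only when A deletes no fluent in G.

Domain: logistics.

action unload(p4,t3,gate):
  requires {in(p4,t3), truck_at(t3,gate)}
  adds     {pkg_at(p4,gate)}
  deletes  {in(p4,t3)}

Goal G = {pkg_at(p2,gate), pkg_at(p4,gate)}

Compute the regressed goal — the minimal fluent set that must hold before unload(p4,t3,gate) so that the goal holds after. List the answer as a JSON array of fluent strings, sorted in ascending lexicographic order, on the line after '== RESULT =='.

Regress:
  G ∩ del = {}  (empty — regression defined)
  G \ add = {pkg_at(p2,gate), pkg_at(p4,gate)} \ {pkg_at(p4,gate)} = {pkg_at(p2,gate)}
  ∪ pre   = {pkg_at(p2,gate)} ∪ {in(p4,t3), truck_at(t3,gate)}
          = {in(p4,t3), pkg_at(p2,gate), truck_at(t3,gate)}

== RESULT ==
["in(p4,t3)", "pkg_at(p2,gate)", "truck_at(t3,gate)"]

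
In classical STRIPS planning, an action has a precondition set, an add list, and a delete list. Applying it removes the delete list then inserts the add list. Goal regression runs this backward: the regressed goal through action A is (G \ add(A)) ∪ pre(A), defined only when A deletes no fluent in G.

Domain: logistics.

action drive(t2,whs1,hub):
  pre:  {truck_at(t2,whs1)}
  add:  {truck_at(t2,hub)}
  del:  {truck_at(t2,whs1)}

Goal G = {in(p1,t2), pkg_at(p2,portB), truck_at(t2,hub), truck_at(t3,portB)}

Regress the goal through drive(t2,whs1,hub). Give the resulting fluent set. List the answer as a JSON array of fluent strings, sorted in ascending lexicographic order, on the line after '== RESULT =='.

Compute (G \ add) ∪ pre:
  G ∩ del = {}  (empty — regression defined)
  G \ add = {in(p1,t2), pkg_at(p2,portB), truck_at(t2,hub), truck_at(t3,portB)} \ {truck_at(t2,hub)} = {in(p1,t2), pkg_at(p2,portB), truck_at(t3,portB)}
  ∪ pre   = {in(p1,t2), pkg_at(p2,portB), truck_at(t3,portB)} ∪ {truck_at(t2,whs1)}
          = {in(p1,t2), pkg_at(p2,portB), truck_at(t2,whs1), truck_at(t3,portB)}

== RESULT ==
["in(p1,t2)", "pkg_at(p2,portB)", "truck_at(t2,whs1)", "truck_at(t3,portB)"]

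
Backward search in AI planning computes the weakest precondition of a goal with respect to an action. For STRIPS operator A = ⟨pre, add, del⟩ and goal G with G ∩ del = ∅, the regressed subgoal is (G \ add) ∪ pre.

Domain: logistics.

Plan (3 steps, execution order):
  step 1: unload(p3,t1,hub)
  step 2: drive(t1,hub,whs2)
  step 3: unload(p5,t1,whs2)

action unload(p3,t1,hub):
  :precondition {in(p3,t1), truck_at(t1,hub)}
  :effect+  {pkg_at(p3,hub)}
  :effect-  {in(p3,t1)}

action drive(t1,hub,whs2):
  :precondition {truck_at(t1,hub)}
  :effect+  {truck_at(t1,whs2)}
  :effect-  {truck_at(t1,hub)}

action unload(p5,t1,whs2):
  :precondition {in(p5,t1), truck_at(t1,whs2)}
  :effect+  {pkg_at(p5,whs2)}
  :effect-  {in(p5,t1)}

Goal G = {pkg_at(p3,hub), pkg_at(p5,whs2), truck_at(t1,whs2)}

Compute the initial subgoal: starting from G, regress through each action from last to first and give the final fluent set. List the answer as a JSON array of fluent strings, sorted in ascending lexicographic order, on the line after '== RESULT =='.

Work backward from the goal:
  through step 3 (unload(p5,t1,whs2)): drop {pkg_at(p5,whs2)}, keep {pkg_at(p3,hub), truck_at(t1,whs2)}, require {in(p5,t1), truck_at(t1,whs2)}
    → {in(p5,t1), pkg_at(p3,hub), truck_at(t1,whs2)}
  through step 2 (drive(t1,hub,whs2)): drop {truck_at(t1,whs2)}, keep {in(p5,t1), pkg_at(p3,hub)}, require {truck_at(t1,hub)}
    → {in(p5,t1), pkg_at(p3,hub), truck_at(t1,hub)}
  through step 1 (unload(p3,t1,hub)): drop {pkg_at(p3,hub)}, keep {in(p5,t1), truck_at(t1,hub)}, require {in(p3,t1), truck_at(t1,hub)}
    → {in(p3,t1), in(p5,t1), truck_at(t1,hub)}

== RESULT ==
["in(p3,t1)", "in(p5,t1)", "truck_at(t1,hub)"]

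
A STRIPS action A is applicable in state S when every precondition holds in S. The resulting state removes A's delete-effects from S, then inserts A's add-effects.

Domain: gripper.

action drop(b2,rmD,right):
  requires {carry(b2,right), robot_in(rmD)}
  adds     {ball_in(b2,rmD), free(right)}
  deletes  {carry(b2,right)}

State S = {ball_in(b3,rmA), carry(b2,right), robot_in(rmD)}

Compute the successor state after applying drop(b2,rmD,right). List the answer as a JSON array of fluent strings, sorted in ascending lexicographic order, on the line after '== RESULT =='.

Compute (S \ del) ∪ add:
  pre ⊆ S: {carry(b2,right), robot_in(rmD)} ⊆ S  — applicable
  S \ del = {ball_in(b3,rmA), robot_in(rmD)}
  ∪ add   = {ball_in(b2,rmD), ball_in(b3,rmA), free(right), robot_in(rmD)}

== RESULT ==
["ball_in(b2,rmD)", "ball_in(b3,rmA)", "free(right)", "robot_in(rmD)"]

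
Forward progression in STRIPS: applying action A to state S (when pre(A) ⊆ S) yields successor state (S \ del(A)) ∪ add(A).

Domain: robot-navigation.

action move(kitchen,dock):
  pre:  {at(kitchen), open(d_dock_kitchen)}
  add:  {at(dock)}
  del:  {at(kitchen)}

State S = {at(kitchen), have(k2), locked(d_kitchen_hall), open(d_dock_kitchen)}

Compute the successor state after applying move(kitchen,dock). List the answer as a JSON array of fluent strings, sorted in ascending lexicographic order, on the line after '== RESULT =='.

Compute (S \ del) ∪ add:
  pre ⊆ S: {at(kitchen), open(d_dock_kitchen)} ⊆ S  — applicable
  S \ del = {have(k2), locked(d_kitchen_hall), open(d_dock_kitchen)}
  ∪ add   = {at(dock), have(k2), locked(d_kitchen_hall), open(d_dock_kitchen)}

== RESULT ==
["at(dock)", "have(k2)", "locked(d_kitchen_hall)", "open(d_dock_kitchen)"]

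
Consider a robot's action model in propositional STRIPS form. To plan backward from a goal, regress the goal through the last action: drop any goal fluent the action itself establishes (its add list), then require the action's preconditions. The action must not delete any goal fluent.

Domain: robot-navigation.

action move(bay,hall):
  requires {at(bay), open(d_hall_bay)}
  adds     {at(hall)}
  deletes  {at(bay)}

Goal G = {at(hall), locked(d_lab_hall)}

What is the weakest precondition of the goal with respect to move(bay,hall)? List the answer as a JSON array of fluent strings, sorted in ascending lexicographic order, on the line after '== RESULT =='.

Compute (G \ add) ∪ pre:
  G ∩ del = {}  (empty — regression defined)
  G \ add = {at(hall), locked(d_lab_hall)} \ {at(hall)} = {locked(d_lab_hall)}
  ∪ pre   = {locked(d_lab_hall)} ∪ {at(bay), open(d_hall_bay)}
          = {at(bay), locked(d_lab_hall), open(d_hall_bay)}

== RESULT ==
["at(bay)", "locked(d_lab_hall)", "open(d_hall_bay)"]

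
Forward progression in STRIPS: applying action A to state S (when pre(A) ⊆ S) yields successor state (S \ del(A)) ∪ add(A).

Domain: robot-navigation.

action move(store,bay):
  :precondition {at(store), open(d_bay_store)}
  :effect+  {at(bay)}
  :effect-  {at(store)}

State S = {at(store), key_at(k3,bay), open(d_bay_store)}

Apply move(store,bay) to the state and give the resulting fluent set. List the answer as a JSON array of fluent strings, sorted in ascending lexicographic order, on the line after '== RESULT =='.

Progress:
  pre ⊆ S: {at(store), open(d_bay_store)} ⊆ S  — applicable
  S \ del = {key_at(k3,bay), open(d_bay_store)}
  ∪ add   = {at(bay), key_at(k3,bay), open(d_bay_store)}

== RESULT ==
["at(bay)", "key_at(k3,bay)", "open(d_bay_store)"]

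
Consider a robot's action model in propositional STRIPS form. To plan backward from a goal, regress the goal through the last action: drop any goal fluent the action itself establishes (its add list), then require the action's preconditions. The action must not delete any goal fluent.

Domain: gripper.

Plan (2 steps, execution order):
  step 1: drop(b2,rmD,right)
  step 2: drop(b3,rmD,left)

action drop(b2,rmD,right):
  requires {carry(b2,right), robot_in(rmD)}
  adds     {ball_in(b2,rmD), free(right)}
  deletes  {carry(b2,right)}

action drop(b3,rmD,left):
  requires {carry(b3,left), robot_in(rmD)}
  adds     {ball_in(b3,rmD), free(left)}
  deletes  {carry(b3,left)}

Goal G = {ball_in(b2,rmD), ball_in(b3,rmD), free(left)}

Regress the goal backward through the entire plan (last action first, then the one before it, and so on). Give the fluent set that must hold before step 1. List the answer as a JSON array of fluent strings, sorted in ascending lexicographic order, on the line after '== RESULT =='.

Work backward from the goal:
  through step 2 (drop(b3,rmD,left)): drop {ball_in(b3,rmD), free(left)}, keep {ball_in(b2,rmD)}, require {carry(b3,left), robot_in(rmD)}
    → {ball_in(b2,rmD), carry(b3,left), robot_in(rmD)}
  through step 1 (drop(b2,rmD,right)): drop {ball_in(b2,rmD)}, keep {carry(b3,left), robot_in(rmD)}, require {carry(b2,right), robot_in(rmD)}
    → {carry(b2,right), carry(b3,left), robot_in(rmD)}

== RESULT ==
["carry(b2,right)", "carry(b3,left)", "robot_in(rmD)"]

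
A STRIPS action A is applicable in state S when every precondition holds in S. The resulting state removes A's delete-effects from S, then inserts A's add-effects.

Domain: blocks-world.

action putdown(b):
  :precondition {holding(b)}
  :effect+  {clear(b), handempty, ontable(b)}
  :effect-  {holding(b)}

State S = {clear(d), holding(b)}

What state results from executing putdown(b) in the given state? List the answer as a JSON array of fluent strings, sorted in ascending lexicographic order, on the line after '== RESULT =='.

Compute (S \ del) ∪ add:
  pre ⊆ S: {holding(b)} ⊆ S  — applicable
  S \ del = {clear(d)}
  ∪ add   = {clear(b), clear(d), handempty, ontable(b)}

== RESULT ==
["clear(b)", "clear(d)", "handempty", "ontable(b)"]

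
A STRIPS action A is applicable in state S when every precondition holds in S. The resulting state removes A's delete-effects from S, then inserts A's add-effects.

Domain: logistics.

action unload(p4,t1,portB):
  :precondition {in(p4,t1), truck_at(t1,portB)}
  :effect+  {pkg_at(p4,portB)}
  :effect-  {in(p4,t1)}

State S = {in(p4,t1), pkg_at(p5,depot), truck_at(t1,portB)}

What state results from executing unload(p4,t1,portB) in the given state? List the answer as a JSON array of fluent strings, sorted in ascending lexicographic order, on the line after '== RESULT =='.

Progress:
  pre ⊆ S: {in(p4,t1), truck_at(t1,portB)} ⊆ S  — applicable
  S \ del = {pkg_at(p5,depot), truck_at(t1,portB)}
  ∪ add   = {pkg_at(p4,portB), pkg_at(p5,depot), truck_at(t1,portB)}

== RESULT ==
["pkg_at(p4,portB)", "pkg_at(p5,depot)", "truck_at(t1,portB)"]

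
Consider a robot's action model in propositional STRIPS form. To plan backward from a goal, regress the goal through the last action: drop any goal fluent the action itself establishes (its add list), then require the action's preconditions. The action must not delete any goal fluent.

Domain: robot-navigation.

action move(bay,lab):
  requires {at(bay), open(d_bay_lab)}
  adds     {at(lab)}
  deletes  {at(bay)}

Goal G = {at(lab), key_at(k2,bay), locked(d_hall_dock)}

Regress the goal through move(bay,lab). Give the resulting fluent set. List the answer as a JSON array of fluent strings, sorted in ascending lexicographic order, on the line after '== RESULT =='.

Regress:
  G ∩ del = {}  (empty — regression defined)
  G \ add = {at(lab), key_at(k2,bay), locked(d_hall_dock)} \ {at(lab)} = {key_at(k2,bay), locked(d_hall_dock)}
  ∪ pre   = {key_at(k2,bay), locked(d_hall_dock)} ∪ {at(bay), open(d_bay_lab)}
          = {at(bay), key_at(k2,bay), locked(d_hall_dock), open(d_bay_lab)}

== RESULT ==
["at(bay)", "key_at(k2,bay)", "locked(d_hall_dock)", "open(d_bay_lab)"]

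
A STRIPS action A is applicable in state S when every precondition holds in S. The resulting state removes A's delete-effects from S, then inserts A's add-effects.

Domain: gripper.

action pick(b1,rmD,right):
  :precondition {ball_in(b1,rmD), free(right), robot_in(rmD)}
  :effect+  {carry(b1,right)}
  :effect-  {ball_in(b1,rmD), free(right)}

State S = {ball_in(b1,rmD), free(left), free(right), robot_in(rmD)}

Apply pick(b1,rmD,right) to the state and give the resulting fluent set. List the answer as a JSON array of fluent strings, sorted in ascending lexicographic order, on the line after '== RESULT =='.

Progress:
  pre ⊆ S: {ball_in(b1,rmD), free(right), robot_in(rmD)} ⊆ S  — applicable
  S \ del = {free(left), robot_in(rmD)}
  ∪ add   = {carry(b1,right), free(left), robot_in(rmD)}

== RESULT ==
["carry(b1,right)", "free(left)", "robot_in(rmD)"]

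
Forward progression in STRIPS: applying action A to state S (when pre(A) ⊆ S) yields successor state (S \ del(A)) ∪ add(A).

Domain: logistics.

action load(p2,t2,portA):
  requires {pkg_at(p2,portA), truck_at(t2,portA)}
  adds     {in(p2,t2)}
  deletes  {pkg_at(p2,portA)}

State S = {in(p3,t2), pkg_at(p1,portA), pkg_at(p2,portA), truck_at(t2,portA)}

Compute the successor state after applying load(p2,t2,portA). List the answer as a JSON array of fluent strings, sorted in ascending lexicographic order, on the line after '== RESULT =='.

Compute (S \ del) ∪ add:
  pre ⊆ S: {pkg_at(p2,portA), truck_at(t2,portA)} ⊆ S  — applicable
  S \ del = {in(p3,t2), pkg_at(p1,portA), truck_at(t2,portA)}
  ∪ add   = {in(p2,t2), in(p3,t2), pkg_at(p1,portA), truck_at(t2,portA)}

== RESULT ==
["in(p2,t2)", "in(p3,t2)", "pkg_at(p1,portA)", "truck_at(t2,portA)"]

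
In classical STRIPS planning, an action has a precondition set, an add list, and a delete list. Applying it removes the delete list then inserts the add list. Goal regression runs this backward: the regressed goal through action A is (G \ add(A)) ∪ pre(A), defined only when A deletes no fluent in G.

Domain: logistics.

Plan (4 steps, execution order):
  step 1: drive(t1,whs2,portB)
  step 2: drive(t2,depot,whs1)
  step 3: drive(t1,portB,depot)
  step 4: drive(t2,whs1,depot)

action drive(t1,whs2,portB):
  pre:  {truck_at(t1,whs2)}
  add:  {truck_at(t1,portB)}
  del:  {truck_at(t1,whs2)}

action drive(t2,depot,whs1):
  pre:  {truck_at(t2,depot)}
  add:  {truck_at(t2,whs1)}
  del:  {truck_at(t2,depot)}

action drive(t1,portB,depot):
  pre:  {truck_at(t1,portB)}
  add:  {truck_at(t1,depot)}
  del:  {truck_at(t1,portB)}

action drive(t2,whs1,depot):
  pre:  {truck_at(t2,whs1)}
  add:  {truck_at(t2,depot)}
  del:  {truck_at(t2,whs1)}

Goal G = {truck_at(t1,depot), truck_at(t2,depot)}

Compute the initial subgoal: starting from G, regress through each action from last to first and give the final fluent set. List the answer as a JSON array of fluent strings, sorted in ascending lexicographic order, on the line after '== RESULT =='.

Regress step by step:
  through step 4 (drive(t2,whs1,depot)): drop {truck_at(t2,depot)}, keep {truck_at(t1,depot)}, require {truck_at(t2,whs1)}
    → {truck_at(t1,depot), truck_at(t2,whs1)}
  through step 3 (drive(t1,portB,depot)): drop {truck_at(t1,depot)}, keep {truck_at(t2,whs1)}, require {truck_at(t1,portB)}
    → {truck_at(t1,portB), truck_at(t2,whs1)}
  through step 2 (drive(t2,depot,whs1)): drop {truck_at(t2,whs1)}, keep {truck_at(t1,portB)}, require {truck_at(t2,depot)}
    → {truck_at(t1,portB), truck_at(t2,depot)}
  through step 1 (drive(t1,whs2,portB)): drop {truck_at(t1,portB)}, keep {truck_at(t2,depot)}, require {truck_at(t1,whs2)}
    → {truck_at(t1,whs2), truck_at(t2,depot)}

== RESULT ==
["truck_at(t1,whs2)", "truck_at(t2,depot)"]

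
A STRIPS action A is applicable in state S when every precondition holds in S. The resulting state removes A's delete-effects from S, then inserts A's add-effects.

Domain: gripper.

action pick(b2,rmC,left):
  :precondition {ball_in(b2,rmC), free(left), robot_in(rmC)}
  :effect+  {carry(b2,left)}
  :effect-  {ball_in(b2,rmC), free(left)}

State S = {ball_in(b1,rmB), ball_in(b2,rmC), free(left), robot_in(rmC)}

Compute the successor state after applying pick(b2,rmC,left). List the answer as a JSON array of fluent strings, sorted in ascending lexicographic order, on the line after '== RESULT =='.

Progress:
  pre ⊆ S: {ball_in(b2,rmC), free(left), robot_in(rmC)} ⊆ S  — applicable
  S \ del = {ball_in(b1,rmB), robot_in(rmC)}
  ∪ add   = {ball_in(b1,rmB), carry(b2,left), robot_in(rmC)}

== RESULT ==
["ball_in(b1,rmB)", "carry(b2,left)", "robot_in(rmC)"]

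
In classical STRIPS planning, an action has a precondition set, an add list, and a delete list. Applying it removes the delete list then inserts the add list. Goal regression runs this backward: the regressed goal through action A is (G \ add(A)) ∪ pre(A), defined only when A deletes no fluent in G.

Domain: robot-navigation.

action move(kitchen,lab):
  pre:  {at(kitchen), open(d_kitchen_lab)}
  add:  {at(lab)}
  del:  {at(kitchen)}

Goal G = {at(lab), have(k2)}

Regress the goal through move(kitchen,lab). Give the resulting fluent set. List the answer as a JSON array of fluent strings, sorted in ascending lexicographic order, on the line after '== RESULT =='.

Regress:
  G ∩ del = {}  (empty — regression defined)
  G \ add = {at(lab), have(k2)} \ {at(lab)} = {have(k2)}
  ∪ pre   = {have(k2)} ∪ {at(kitchen), open(d_kitchen_lab)}
          = {at(kitchen), have(k2), open(d_kitchen_lab)}

== RESULT ==
["at(kitchen)", "have(k2)", "open(d_kitchen_lab)"]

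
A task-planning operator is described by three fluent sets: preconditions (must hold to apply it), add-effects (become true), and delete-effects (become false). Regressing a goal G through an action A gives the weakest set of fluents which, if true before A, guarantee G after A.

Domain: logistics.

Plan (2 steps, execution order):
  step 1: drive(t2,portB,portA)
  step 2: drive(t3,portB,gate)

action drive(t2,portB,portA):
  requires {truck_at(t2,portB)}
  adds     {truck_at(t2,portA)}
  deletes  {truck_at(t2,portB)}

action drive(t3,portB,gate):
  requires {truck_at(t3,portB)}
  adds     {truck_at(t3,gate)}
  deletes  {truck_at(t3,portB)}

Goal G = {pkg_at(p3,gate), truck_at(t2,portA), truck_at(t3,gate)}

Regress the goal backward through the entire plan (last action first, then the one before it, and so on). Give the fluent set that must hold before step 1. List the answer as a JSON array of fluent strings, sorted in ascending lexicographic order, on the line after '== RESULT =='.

Regress step by step:
  through step 2 (drive(t3,portB,gate)): drop {truck_at(t3,gate)}, keep {pkg_at(p3,gate), truck_at(t2,portA)}, require {truck_at(t3,portB)}
    → {pkg_at(p3,gate), truck_at(t2,portA), truck_at(t3,portB)}
  through step 1 (drive(t2,portB,portA)): drop {truck_at(t2,portA)}, keep {pkg_at(p3,gate), truck_at(t3,portB)}, require {truck_at(t2,portB)}
    → {pkg_at(p3,gate), truck_at(t2,portB), truck_at(t3,portB)}

== RESULT ==
["pkg_at(p3,gate)", "truck_at(t2,portB)", "truck_at(t3,portB)"]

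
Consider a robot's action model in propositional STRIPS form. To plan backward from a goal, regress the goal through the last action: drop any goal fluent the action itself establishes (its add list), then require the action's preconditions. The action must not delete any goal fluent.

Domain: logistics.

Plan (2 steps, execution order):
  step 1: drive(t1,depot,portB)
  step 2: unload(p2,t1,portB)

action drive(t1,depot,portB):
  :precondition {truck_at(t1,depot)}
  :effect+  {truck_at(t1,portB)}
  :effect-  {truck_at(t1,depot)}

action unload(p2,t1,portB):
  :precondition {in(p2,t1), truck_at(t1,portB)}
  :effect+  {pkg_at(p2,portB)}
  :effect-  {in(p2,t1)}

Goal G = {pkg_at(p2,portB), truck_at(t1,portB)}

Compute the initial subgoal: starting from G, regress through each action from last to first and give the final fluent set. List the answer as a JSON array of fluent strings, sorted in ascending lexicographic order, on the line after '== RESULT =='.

Work backward from the goal:
  through step 2 (unload(p2,t1,portB)): drop {pkg_at(p2,portB)}, keep {truck_at(t1,portB)}, require {in(p2,t1), truck_at(t1,portB)}
    → {in(p2,t1), truck_at(t1,portB)}
  through step 1 (drive(t1,depot,portB)): drop {truck_at(t1,portB)}, keep {in(p2,t1)}, require {truck_at(t1,depot)}
    → {in(p2,t1), truck_at(t1,depot)}

== RESULT ==
["in(p2,t1)", "truck_at(t1,depot)"]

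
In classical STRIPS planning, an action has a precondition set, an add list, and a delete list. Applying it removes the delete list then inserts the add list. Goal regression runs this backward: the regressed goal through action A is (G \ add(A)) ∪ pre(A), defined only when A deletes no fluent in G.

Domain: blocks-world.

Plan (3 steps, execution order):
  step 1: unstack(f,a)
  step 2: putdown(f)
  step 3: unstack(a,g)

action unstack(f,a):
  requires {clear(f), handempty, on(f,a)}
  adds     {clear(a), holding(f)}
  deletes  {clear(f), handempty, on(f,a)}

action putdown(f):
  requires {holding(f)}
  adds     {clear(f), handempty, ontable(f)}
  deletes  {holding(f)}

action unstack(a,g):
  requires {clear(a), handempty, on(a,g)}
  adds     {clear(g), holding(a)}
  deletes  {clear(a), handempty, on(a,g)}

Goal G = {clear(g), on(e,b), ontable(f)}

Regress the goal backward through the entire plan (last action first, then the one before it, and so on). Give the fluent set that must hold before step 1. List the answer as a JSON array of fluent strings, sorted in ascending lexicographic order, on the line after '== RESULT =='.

Work backward from the goal:
  through step 3 (unstack(a,g)): drop {clear(g)}, keep {on(e,b), ontable(f)}, require {clear(a), handempty, on(a,g)}
    → {clear(a), handempty, on(a,g), on(e,b), ontable(f)}
  through step 2 (putdown(f)): drop {handempty, ontable(f)}, keep {clear(a), on(a,g), on(e,b)}, require {holding(f)}
    → {clear(a), holding(f), on(a,g), on(e,b)}
  through step 1 (unstack(f,a)): drop {clear(a), holding(f)}, keep {on(a,g), on(e,b)}, require {clear(f), handempty, on(f,a)}
    → {clear(f), handempty, on(a,g), on(e,b), on(f,a)}

== RESULT ==
["clear(f)", "handempty", "on(a,g)", "on(e,b)", "on(f,a)"]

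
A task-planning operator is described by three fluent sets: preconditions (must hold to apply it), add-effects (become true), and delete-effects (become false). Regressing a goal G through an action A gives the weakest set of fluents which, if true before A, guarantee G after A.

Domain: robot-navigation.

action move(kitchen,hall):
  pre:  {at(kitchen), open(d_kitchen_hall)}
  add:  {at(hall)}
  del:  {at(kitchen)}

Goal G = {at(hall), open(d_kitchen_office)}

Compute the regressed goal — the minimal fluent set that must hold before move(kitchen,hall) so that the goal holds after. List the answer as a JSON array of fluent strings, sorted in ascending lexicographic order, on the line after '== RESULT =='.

Regress:
  G ∩ del = {}  (empty — regression defined)
  G \ add = {at(hall), open(d_kitchen_office)} \ {at(hall)} = {open(d_kitchen_office)}
  ∪ pre   = {open(d_kitchen_office)} ∪ {at(kitchen), open(d_kitchen_hall)}
          = {at(kitchen), open(d_kitchen_hall), open(d_kitchen_office)}

== RESULT ==
["at(kitchen)", "open(d_kitchen_hall)", "open(d_kitchen_office)"]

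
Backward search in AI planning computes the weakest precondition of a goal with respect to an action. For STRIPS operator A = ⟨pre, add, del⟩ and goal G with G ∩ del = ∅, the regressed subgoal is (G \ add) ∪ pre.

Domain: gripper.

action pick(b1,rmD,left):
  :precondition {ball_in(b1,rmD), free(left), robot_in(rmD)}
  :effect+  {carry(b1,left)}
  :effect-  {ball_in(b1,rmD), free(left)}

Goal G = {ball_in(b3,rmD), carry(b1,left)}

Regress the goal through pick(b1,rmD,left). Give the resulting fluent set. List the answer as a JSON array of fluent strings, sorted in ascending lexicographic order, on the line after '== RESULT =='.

Regress:
  G ∩ del = {}  (empty — regression defined)
  G \ add = {ball_in(b3,rmD), carry(b1,left)} \ {carry(b1,left)} = {ball_in(b3,rmD)}
  ∪ pre   = {ball_in(b3,rmD)} ∪ {ball_in(b1,rmD), free(left), robot_in(rmD)}
          = {ball_in(b1,rmD), ball_in(b3,rmD), free(left), robot_in(rmD)}

== RESULT ==
["ball_in(b1,rmD)", "ball_in(b3,rmD)", "free(left)", "robot_in(rmD)"]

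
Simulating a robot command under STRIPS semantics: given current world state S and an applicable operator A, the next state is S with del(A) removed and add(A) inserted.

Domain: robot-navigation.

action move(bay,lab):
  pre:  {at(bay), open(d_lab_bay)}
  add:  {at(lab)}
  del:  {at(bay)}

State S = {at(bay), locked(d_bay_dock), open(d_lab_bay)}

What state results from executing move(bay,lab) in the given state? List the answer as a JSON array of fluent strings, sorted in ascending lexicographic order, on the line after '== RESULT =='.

Progress:
  pre ⊆ S: {at(bay), open(d_lab_bay)} ⊆ S  — applicable
  S \ del = {locked(d_bay_dock), open(d_lab_bay)}
  ∪ add   = {at(lab), locked(d_bay_dock), open(d_lab_bay)}

== RESULT ==
["at(lab)", "locked(d_bay_dock)", "open(d_lab_bay)"]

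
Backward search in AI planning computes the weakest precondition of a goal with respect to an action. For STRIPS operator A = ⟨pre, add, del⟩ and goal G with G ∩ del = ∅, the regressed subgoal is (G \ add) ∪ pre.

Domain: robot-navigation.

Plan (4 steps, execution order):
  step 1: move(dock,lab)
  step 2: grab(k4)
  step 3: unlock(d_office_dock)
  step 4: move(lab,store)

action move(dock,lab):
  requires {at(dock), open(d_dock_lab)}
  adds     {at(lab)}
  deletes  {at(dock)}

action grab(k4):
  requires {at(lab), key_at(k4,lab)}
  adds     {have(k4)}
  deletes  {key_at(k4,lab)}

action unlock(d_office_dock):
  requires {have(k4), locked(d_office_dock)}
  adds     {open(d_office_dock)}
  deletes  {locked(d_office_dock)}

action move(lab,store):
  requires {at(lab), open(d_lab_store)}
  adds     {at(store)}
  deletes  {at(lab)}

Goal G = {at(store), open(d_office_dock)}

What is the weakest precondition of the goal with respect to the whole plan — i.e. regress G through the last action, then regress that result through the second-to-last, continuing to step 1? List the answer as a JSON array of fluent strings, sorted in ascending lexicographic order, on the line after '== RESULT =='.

Regress step by step:
  through step 4 (move(lab,store)): drop {at(store)}, keep {open(d_office_dock)}, require {at(lab), open(d_lab_store)}
    → {at(lab), open(d_lab_store), open(d_office_dock)}
  through step 3 (unlock(d_office_dock)): drop {open(d_office_dock)}, keep {at(lab), open(d_lab_store)}, require {have(k4), locked(d_office_dock)}
    → {at(lab), have(k4), locked(d_office_dock), open(d_lab_store)}
  through step 2 (grab(k4)): drop {have(k4)}, keep {at(lab), locked(d_office_dock), open(d_lab_store)}, require {at(lab), key_at(k4,lab)}
    → {at(lab), key_at(k4,lab), locked(d_office_dock), open(d_lab_store)}
  through step 1 (move(dock,lab)): drop {at(lab)}, keep {key_at(k4,lab), locked(d_office_dock), open(d_lab_store)}, require {at(dock), open(d_dock_lab)}
    → {at(dock), key_at(k4,lab), locked(d_office_dock), open(d_dock_lab), open(d_lab_store)}

== RESULT ==
["at(dock)", "key_at(k4,lab)", "locked(d_office_dock)", "open(d_dock_lab)", "open(d_lab_store)"]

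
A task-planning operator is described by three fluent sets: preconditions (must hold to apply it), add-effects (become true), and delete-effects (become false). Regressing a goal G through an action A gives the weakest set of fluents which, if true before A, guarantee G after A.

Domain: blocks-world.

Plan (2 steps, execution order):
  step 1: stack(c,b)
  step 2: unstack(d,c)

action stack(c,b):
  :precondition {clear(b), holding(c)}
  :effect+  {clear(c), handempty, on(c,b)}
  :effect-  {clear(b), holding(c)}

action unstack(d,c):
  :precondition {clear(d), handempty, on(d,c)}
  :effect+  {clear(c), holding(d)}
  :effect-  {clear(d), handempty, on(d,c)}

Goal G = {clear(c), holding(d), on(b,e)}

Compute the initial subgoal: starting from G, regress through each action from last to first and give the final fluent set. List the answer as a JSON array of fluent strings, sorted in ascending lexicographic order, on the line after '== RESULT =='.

Regress step by step:
  through step 2 (unstack(d,c)): drop {clear(c), holding(d)}, keep {on(b,e)}, require {clear(d), handempty, on(d,c)}
    → {clear(d), handempty, on(b,e), on(d,c)}
  through step 1 (stack(c,b)): drop {handempty}, keep {clear(d), on(b,e), on(d,c)}, require {clear(b), holding(c)}
    → {clear(b), clear(d), holding(c), on(b,e), on(d,c)}

== RESULT ==
["clear(b)", "clear(d)", "holding(c)", "on(b,e)", "on(d,c)"]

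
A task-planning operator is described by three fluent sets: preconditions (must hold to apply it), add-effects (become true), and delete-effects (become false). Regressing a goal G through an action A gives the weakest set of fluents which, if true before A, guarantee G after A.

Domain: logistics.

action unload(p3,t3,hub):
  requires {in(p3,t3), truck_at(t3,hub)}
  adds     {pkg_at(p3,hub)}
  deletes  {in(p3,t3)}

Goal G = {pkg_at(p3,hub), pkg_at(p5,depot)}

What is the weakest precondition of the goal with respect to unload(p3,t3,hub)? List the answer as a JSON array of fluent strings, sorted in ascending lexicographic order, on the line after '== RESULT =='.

Compute (G \ add) ∪ pre:
  G ∩ del = {}  (empty — regression defined)
  G \ add = {pkg_at(p3,hub), pkg_at(p5,depot)} \ {pkg_at(p3,hub)} = {pkg_at(p5,depot)}
  ∪ pre   = {pkg_at(p5,depot)} ∪ {in(p3,t3), truck_at(t3,hub)}
          = {in(p3,t3), pkg_at(p5,depot), truck_at(t3,hub)}

== RESULT ==
["in(p3,t3)", "pkg_at(p5,depot)", "truck_at(t3,hub)"]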